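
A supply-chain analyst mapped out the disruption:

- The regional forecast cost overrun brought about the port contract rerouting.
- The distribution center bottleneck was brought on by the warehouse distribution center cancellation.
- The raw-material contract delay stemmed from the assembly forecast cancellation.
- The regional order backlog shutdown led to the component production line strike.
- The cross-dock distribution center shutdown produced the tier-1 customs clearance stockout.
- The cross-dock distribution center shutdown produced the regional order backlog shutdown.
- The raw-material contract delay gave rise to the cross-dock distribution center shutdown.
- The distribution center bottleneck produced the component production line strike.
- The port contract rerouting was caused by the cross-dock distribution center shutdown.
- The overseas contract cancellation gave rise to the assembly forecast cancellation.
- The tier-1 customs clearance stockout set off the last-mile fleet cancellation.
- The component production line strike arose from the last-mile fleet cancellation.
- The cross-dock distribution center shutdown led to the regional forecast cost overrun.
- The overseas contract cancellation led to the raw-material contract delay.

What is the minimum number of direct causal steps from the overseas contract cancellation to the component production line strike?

Shortest chain: the overseas contract cancellation → the raw-material contract delay → the cross-dock distribution center shutdown → the regional order backlog shutdown → the component production line strike.

4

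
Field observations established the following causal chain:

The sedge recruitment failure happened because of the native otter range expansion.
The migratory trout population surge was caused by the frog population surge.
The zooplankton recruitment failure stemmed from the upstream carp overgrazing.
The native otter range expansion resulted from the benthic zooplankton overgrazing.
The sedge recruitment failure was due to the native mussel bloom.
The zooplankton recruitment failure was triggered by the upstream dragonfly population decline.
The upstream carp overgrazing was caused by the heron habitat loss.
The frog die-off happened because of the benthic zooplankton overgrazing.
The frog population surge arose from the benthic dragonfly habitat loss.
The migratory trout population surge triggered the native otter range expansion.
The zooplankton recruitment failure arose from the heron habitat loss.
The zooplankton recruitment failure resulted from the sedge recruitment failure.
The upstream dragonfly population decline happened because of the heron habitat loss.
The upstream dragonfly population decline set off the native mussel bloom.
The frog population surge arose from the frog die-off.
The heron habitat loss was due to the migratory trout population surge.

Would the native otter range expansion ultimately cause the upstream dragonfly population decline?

No

The native otter range expansion leads to the sedge recruitment failure, the zooplankton recruitment failure; the upstream dragonfly population decline is not among them.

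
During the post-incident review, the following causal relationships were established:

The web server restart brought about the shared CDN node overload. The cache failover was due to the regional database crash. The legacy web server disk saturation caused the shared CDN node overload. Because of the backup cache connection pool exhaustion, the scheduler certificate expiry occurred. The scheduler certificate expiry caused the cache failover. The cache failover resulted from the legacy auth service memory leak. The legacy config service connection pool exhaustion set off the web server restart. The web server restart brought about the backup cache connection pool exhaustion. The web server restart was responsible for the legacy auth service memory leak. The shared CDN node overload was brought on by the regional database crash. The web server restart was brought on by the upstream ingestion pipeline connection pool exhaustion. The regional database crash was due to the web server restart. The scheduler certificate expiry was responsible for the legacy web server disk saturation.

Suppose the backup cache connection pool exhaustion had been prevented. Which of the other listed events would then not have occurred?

the legacy web server disk saturation, the scheduler certificate expiry

Downstream of the backup cache connection pool exhaustion: the scheduler certificate expiry, the legacy web server disk saturation, the shared CDN node overload, the cache failover.
Of those, still caused via another path: the shared CDN node overload, the cache failover.
The remainder have no surviving cause.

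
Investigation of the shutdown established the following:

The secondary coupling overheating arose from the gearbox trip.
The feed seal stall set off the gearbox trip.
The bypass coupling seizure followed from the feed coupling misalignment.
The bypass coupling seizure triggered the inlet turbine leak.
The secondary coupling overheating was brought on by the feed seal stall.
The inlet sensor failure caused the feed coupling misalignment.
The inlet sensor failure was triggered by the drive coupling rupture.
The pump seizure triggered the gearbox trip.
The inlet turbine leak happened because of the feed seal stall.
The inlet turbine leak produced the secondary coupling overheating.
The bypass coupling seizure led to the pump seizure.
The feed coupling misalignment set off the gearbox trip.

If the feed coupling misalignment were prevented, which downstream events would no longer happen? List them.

Downstream of the feed coupling misalignment: the bypass coupling seizure, the pump seizure, the gearbox trip, the inlet turbine leak, the secondary coupling overheating.
Of those, still caused via another path: the gearbox trip, the inlet turbine leak, the secondary coupling overheating.
The remainder have no surviving cause.

the bypass coupling seizure, the pump seizure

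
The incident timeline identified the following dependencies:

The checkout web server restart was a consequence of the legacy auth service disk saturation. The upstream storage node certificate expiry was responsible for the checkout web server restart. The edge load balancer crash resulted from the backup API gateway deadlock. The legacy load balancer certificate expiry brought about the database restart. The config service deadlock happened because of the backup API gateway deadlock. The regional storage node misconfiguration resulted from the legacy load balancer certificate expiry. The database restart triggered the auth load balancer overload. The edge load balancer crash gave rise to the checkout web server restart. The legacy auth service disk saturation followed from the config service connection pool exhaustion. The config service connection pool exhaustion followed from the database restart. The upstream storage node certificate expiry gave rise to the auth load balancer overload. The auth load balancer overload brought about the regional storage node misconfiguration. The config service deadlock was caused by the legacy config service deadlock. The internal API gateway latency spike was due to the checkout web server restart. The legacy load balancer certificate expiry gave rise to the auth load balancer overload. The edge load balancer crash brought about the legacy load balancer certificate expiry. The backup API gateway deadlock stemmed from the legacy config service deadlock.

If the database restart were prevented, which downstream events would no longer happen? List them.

the config service connection pool exhaustion, the legacy auth service disk saturation

Downstream of the database restart: the config service connection pool exhaustion, the legacy auth service disk saturation, the checkout web server restart, the internal API gateway latency spike, the auth load balancer overload, the regional storage node misconfiguration.
Of those, still caused via another path: the checkout web server restart, the internal API gateway latency spike, the auth load balancer overload, the regional storage node misconfiguration.
The remainder have no surviving cause.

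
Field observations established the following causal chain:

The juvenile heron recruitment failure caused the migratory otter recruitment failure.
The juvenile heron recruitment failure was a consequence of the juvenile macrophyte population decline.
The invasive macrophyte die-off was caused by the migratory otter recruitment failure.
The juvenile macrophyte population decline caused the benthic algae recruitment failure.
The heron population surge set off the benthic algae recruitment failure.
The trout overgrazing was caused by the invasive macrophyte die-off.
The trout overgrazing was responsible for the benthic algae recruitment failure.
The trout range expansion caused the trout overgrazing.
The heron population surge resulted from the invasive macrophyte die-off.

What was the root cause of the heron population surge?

Tracing upstream from the heron population surge: the heron population surge ← the invasive macrophyte die-off ← the migratory otter recruitment failure ← the juvenile heron recruitment failure ← the juvenile macrophyte population decline.
The juvenile macrophyte population decline has no stated cause, so it is the root.

the juvenile macrophyte population decline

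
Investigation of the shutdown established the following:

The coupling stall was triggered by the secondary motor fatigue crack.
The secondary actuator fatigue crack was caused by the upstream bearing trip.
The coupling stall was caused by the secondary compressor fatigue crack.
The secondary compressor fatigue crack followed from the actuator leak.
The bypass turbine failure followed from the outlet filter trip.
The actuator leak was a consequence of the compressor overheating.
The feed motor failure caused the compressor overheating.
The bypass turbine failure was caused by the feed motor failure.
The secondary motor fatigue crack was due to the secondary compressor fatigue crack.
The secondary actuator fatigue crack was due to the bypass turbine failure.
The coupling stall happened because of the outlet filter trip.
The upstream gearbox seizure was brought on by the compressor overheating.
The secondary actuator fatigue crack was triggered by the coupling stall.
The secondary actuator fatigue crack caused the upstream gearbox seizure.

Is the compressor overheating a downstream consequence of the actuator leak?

The actuator leak leads to the secondary compressor fatigue crack, the secondary motor fatigue crack, the coupling stall, the secondary actuator fatigue crack, the upstream gearbox seizure; the compressor overheating is not among them.

No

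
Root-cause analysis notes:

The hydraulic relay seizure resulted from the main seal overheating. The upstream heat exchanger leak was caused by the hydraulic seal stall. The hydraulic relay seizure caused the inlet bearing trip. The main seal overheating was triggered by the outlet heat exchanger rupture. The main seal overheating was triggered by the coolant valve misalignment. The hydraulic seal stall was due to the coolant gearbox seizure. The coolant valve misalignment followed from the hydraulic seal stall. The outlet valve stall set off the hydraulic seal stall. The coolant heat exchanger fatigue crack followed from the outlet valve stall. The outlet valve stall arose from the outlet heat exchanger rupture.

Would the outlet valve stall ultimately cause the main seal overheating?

Yes

There is a causal chain: the outlet valve stall → the hydraulic seal stall → the coolant valve misalignment → the main seal overheating.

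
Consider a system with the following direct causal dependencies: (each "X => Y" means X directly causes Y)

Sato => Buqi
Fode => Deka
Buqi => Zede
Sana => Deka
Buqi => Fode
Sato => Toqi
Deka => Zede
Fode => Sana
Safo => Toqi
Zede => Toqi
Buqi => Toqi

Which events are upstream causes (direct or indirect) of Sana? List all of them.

Immediate cause of Sana: Fode.
Further upstream: Sato, Buqi.

Buqi, Fode, Sato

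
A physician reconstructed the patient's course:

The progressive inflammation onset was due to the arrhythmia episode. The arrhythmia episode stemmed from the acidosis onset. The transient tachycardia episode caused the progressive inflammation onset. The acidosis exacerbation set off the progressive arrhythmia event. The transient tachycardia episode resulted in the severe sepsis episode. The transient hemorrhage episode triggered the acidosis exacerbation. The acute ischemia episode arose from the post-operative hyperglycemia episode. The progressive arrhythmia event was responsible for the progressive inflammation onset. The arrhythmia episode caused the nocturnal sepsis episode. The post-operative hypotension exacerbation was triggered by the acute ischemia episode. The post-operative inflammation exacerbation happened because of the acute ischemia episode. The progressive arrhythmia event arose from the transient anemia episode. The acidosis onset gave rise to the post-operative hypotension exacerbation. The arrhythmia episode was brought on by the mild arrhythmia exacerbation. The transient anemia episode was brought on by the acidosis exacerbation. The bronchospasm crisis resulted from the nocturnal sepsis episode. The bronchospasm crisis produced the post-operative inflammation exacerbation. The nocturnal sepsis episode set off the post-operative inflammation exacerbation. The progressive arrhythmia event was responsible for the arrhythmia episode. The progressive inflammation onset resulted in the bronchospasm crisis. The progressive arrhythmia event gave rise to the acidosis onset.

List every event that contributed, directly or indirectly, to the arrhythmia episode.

Immediate causes of the arrhythmia episode: the mild arrhythmia exacerbation, the progressive arrhythmia event, the acidosis onset.
Further upstream: the transient hemorrhage episode, the acidosis exacerbation, the transient anemia episode.

the acidosis exacerbation, the acidosis onset, the mild arrhythmia exacerbation, the progressive arrhythmia event, the transient anemia episode, the transient hemorrhage episode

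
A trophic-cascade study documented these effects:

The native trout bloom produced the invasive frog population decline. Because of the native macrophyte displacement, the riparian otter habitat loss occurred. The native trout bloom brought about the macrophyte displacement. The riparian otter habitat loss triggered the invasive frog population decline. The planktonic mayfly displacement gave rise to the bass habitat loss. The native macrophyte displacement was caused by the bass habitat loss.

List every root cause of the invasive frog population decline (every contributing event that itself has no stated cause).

Tracing upstream from the invasive frog population decline: the invasive frog population decline ← the native trout bloom.
A separate upstream branch: the invasive frog population decline ← the riparian otter habitat loss ← the native macrophyte displacement ← the bass habitat loss ← the planktonic mayfly displacement.
Each of those chain origins has no stated cause.

the native trout bloom, the planktonic mayfly displacement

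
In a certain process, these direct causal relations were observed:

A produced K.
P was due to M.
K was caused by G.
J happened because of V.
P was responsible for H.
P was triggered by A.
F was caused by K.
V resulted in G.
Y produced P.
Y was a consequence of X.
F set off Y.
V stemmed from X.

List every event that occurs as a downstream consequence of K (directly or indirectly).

Direct effects: F.
2 steps out: Y.
3 steps out: P.
4 steps out: H.
Not reachable from it: X, V, A, J, G, M.

F, H, P, Y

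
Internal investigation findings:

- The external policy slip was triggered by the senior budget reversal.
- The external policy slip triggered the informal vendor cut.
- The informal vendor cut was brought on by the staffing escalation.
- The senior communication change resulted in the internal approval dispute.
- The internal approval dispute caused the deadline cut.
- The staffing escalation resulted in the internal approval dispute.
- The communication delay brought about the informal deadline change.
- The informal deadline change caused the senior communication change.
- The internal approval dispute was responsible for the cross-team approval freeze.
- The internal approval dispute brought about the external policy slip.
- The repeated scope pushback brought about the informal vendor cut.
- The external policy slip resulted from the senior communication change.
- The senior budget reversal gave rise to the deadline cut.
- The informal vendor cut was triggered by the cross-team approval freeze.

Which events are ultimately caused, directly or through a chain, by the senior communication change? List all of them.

the cross-team approval freeze, the deadline cut, the external policy slip, the informal vendor cut, the internal approval dispute

Direct effects: the internal approval dispute, the external policy slip.
2 steps out: the cross-team approval freeze, the informal vendor cut, the deadline cut.
Not reachable from it: the repeated scope pushback, the communication delay, the staffing escalation, the informal deadline change, the senior budget reversal.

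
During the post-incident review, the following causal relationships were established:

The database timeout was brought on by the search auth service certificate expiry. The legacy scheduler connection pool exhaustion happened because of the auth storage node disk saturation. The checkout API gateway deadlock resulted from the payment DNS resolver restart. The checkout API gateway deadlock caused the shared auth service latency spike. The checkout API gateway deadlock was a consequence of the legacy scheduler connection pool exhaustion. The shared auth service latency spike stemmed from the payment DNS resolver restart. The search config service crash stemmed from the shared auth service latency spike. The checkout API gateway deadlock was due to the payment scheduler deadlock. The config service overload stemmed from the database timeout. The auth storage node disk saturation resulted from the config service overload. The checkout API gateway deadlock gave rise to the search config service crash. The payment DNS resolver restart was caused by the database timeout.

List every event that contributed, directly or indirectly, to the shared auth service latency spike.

Immediate causes of the shared auth service latency spike: the payment DNS resolver restart, the checkout API gateway deadlock.
Further upstream: the payment scheduler deadlock, the search auth service certificate expiry, the database timeout, the config service overload, the auth storage node disk saturation, the legacy scheduler connection pool exhaustion.

the auth storage node disk saturation, the checkout API gateway deadlock, the config service overload, the database timeout, the legacy scheduler connection pool exhaustion, the payment DNS resolver restart, the payment scheduler deadlock, the search auth service certificate expiry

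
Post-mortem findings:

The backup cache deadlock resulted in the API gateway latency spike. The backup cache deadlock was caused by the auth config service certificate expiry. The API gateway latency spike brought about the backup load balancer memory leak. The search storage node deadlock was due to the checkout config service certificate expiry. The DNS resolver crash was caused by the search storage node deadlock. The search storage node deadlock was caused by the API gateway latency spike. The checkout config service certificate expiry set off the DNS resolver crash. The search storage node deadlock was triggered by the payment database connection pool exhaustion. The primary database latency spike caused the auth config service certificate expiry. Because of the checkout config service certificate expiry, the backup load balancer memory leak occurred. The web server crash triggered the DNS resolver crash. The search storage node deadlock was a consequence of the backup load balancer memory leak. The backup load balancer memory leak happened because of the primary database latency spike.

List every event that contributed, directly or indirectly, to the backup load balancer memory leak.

the API gateway latency spike, the auth config service certificate expiry, the backup cache deadlock, the checkout config service certificate expiry, the primary database latency spike

Immediate causes of the backup load balancer memory leak: the primary database latency spike, the API gateway latency spike, the checkout config service certificate expiry.
Further upstream: the auth config service certificate expiry, the backup cache deadlock.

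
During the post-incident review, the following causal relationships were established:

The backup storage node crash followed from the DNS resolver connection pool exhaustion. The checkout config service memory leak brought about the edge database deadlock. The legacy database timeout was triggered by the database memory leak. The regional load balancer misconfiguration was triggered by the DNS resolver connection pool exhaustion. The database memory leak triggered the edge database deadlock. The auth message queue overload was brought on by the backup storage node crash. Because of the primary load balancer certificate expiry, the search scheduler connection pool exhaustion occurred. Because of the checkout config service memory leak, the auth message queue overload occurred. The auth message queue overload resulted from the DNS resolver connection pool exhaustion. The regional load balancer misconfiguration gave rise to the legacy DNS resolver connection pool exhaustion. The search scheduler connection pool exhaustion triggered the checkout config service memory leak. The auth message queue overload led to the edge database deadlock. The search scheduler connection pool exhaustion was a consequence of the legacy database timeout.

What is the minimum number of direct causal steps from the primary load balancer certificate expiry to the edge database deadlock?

3

Shortest chain: the primary load balancer certificate expiry → the search scheduler connection pool exhaustion → the checkout config service memory leak → the edge database deadlock.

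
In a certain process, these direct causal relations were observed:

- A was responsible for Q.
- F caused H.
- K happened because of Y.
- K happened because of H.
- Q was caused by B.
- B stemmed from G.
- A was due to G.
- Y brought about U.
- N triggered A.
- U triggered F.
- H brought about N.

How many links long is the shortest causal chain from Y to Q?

6

Shortest chain: Y → U → F → H → N → A → Q.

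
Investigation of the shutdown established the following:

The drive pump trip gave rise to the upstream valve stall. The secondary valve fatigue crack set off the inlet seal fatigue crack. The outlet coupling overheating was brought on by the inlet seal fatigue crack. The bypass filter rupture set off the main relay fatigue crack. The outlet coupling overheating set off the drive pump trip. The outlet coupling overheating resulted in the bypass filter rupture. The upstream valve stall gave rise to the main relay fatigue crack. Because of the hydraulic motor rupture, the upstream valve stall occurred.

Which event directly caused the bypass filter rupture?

Upstream contributors include the secondary valve fatigue crack, the inlet seal fatigue crack, but only the outlet coupling overheating feeds directly into the bypass filter rupture.

the outlet coupling overheating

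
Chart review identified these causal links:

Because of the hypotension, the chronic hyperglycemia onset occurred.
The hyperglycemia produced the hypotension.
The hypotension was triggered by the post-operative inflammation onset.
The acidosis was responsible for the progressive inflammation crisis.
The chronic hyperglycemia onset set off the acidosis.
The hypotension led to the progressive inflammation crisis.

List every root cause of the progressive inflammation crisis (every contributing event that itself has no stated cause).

Tracing upstream from the progressive inflammation crisis: the progressive inflammation crisis ← the hypotension ← the post-operative inflammation onset.
A separate upstream branch: the progressive inflammation crisis ← the hypotension ← the hyperglycemia.
Each of those chain origins has no stated cause.

the hyperglycemia, the post-operative inflammation onset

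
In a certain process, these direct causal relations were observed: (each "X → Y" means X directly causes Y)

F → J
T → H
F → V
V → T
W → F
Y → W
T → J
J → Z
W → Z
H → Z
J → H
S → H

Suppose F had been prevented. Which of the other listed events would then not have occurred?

J, T, V

Downstream of F: V, T, J, H, Z.
Of those, still caused via another path: H, Z.
The remainder have no surviving cause.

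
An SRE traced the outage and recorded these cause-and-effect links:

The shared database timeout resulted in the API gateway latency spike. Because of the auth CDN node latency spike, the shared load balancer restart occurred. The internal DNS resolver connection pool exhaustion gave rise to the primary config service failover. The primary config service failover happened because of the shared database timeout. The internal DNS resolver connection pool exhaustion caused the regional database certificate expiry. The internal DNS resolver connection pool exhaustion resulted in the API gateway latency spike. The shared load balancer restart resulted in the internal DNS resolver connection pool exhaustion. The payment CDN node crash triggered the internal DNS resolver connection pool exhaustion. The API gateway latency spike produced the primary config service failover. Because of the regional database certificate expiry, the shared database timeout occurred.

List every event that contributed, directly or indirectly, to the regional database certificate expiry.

the auth CDN node latency spike, the internal DNS resolver connection pool exhaustion, the payment CDN node crash, the shared load balancer restart

Immediate cause of the regional database certificate expiry: the internal DNS resolver connection pool exhaustion.
Further upstream: the auth CDN node latency spike, the shared load balancer restart, the payment CDN node crash.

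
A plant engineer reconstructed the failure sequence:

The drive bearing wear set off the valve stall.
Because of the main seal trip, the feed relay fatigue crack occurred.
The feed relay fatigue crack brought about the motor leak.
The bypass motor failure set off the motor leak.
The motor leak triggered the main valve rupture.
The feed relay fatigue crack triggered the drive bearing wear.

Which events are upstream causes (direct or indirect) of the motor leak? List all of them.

the bypass motor failure, the feed relay fatigue crack, the main seal trip

Immediate causes of the motor leak: the feed relay fatigue crack, the bypass motor failure.
Further upstream: the main seal trip.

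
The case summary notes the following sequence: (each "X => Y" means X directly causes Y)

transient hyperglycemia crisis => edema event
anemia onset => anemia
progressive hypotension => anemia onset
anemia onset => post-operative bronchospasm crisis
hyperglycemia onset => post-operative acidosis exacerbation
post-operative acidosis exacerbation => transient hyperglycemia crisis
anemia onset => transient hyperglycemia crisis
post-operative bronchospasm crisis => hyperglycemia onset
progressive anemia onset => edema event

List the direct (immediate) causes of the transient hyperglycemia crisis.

the anemia onset, the post-operative acidosis exacerbation

Upstream contributors include the progressive hypotension, the post-operative bronchospasm crisis, the hyperglycemia onset, but only the anemia onset, the post-operative acidosis exacerbation feed directly into the transient hyperglycemia crisis.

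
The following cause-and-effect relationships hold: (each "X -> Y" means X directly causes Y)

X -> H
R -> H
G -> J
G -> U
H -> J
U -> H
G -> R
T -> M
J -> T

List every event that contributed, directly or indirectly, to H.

G, R, U, X

Immediate causes of H: U, R, X.
Further upstream: G.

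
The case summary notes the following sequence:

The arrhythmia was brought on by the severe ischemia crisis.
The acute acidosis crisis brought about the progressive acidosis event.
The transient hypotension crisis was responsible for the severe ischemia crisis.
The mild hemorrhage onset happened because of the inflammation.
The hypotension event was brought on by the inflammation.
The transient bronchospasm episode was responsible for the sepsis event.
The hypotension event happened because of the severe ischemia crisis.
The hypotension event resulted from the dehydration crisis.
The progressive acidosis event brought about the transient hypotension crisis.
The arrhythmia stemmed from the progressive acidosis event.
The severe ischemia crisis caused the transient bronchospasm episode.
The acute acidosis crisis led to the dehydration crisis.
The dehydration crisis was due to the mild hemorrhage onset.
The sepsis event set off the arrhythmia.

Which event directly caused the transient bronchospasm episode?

the severe ischemia crisis

Upstream contributors include the acute acidosis crisis, the progressive acidosis event, the transient hypotension crisis, but only the severe ischemia crisis feeds directly into the transient bronchospasm episode.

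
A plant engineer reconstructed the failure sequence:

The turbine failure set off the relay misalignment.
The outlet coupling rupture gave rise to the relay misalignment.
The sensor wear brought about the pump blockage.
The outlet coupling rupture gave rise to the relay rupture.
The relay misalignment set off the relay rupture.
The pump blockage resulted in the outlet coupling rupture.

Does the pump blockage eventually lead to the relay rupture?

There is a causal chain: the pump blockage → the outlet coupling rupture → the relay rupture.

Yes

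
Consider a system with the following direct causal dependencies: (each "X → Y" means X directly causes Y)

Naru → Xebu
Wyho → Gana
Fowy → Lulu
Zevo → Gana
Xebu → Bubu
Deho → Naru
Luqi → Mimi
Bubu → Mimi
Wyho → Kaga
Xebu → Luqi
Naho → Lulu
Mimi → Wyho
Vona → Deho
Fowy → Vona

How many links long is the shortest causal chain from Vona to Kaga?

Shortest chain: Vona → Deho → Naru → Xebu → Bubu → Mimi → Wyho → Kaga.

7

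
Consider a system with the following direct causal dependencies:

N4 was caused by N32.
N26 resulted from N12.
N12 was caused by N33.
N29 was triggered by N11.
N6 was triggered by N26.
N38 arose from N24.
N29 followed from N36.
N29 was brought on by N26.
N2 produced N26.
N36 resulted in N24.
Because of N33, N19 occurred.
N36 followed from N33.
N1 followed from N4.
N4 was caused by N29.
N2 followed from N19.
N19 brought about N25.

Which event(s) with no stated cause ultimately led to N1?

N11, N32, N33

Tracing upstream from N1: N1 ← N4 ← N29 ← N36 ← N33.
A separate upstream branch: N1 ← N4 ← N29 ← N11.
A separate upstream branch: N1 ← N4 ← N32.
Each of those chain origins has no stated cause.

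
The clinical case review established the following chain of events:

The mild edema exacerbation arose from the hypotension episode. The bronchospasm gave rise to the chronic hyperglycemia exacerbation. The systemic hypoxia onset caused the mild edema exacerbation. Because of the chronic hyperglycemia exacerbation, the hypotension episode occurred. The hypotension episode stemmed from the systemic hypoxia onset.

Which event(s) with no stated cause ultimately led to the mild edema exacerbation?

the bronchospasm, the systemic hypoxia onset

Tracing upstream from the mild edema exacerbation: the mild edema exacerbation ← the hypotension episode ← the chronic hyperglycemia exacerbation ← the bronchospasm.
A separate upstream branch: the mild edema exacerbation ← the systemic hypoxia onset.
Each of those chain origins has no stated cause.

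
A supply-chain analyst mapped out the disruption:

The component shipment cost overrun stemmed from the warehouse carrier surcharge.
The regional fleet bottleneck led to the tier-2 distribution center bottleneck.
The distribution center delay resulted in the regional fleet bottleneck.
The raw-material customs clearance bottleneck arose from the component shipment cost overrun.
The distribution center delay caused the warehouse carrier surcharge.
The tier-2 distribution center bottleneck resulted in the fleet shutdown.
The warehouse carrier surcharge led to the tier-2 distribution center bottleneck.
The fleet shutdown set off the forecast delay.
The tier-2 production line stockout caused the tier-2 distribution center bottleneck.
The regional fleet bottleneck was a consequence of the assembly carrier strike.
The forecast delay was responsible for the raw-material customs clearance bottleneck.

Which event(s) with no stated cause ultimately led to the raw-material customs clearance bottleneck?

the assembly carrier strike, the distribution center delay, the tier-2 production line stockout

Tracing upstream from the raw-material customs clearance bottleneck: the raw-material customs clearance bottleneck ← the forecast delay ← the fleet shutdown ← the tier-2 distribution center bottleneck ← the tier-2 production line stockout.
A separate upstream branch: the raw-material customs clearance bottleneck ← the forecast delay ← the fleet shutdown ← the tier-2 distribution center bottleneck ← the regional fleet bottleneck ← the assembly carrier strike.
A separate upstream branch: the raw-material customs clearance bottleneck ← the component shipment cost overrun ← the warehouse carrier surcharge ← the distribution center delay.
Each of those chain origins has no stated cause.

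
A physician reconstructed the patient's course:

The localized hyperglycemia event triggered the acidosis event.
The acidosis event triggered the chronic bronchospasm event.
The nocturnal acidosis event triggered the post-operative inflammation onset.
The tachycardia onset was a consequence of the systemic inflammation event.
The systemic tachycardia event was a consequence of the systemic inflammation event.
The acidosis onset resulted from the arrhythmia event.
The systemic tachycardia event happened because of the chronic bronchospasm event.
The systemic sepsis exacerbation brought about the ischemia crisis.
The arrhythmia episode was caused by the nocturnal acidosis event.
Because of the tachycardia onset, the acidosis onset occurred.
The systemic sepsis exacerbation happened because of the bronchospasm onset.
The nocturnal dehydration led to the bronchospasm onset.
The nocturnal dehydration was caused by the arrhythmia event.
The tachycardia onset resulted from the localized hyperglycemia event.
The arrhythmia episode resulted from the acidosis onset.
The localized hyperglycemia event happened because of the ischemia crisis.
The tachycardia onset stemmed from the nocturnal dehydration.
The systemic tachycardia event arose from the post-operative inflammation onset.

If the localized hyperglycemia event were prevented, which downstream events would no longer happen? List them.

the acidosis event, the chronic bronchospasm event

Downstream of the localized hyperglycemia event: the acidosis event, the tachycardia onset, the chronic bronchospasm event, the acidosis onset, the systemic tachycardia event, the arrhythmia episode.
Of those, still caused via another path: the tachycardia onset, the acidosis onset, the systemic tachycardia event, the arrhythmia episode.
The remainder have no surviving cause.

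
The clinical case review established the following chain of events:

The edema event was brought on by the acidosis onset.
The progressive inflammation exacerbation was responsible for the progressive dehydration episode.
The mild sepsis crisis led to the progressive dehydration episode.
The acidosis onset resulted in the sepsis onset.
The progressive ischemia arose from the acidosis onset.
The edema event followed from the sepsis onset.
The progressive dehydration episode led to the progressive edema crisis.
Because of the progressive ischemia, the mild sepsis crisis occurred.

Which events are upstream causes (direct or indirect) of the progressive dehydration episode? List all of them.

Immediate causes of the progressive dehydration episode: the mild sepsis crisis, the progressive inflammation exacerbation.
Further upstream: the acidosis onset, the progressive ischemia.

the acidosis onset, the mild sepsis crisis, the progressive inflammation exacerbation, the progressive ischemia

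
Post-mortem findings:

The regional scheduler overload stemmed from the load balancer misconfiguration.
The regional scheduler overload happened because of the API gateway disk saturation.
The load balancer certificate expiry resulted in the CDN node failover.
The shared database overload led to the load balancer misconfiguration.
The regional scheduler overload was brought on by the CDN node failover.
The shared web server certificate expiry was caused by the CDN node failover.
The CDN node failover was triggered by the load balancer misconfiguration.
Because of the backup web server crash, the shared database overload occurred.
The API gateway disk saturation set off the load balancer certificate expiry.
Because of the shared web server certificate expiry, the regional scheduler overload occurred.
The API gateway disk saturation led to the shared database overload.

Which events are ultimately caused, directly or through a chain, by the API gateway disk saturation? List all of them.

the CDN node failover, the load balancer certificate expiry, the load balancer misconfiguration, the regional scheduler overload, the shared database overload, the shared web server certificate expiry

Direct effects: the load balancer certificate expiry, the shared database overload, the regional scheduler overload.
2 steps out: the load balancer misconfiguration, the CDN node failover.
3 steps out: the shared web server certificate expiry.
Not reachable from it: the backup web server crash.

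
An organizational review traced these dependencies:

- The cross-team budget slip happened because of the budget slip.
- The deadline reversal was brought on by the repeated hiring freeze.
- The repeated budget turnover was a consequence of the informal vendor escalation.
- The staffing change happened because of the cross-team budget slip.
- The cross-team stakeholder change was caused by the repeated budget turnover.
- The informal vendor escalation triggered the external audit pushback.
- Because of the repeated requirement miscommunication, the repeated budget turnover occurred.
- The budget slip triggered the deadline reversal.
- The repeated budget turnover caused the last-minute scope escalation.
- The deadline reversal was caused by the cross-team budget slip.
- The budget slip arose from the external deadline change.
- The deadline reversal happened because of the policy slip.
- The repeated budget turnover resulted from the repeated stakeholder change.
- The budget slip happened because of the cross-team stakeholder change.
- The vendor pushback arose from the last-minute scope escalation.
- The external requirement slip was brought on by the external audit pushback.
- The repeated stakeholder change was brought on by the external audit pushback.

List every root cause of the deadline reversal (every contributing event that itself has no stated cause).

the external deadline change, the informal vendor escalation, the policy slip, the repeated hiring freeze, the repeated requirement miscommunication

Tracing upstream from the deadline reversal: the deadline reversal ← the budget slip ← the cross-team stakeholder change ← the repeated budget turnover ← the informal vendor escalation.
A separate upstream branch: the deadline reversal ← the budget slip ← the cross-team stakeholder change ← the repeated budget turnover ← the repeated requirement miscommunication.
A separate upstream branch: the deadline reversal ← the budget slip ← the external deadline change.
A separate upstream branch: the deadline reversal ← the repeated hiring freeze.
A separate upstream branch: the deadline reversal ← the policy slip.
Each of those chain origins has no stated cause.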